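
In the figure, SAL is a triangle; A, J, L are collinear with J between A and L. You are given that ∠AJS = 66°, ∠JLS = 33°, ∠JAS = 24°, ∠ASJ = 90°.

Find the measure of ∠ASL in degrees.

1. ∠ALS = 33°  [J on ray LA]
2. ∠LAS = 24°  [J on ray AL]
3. ∠ASL = 123°  [△SAL]

∠ASL = 123°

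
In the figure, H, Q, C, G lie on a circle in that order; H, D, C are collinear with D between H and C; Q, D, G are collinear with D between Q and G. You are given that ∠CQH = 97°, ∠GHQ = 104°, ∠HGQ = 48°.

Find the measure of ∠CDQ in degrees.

∠CDQ = 63°

1. ∠GQH = 28°  [△HQG]
2. ∠HCQ = 48°  [same arc HQ]
3. ∠CHQ = 35°  [△HQC]
4. ∠HDQ = 117°  [△HDQ]
5. ∠CDQ = 63°  [linear pair at D on HC]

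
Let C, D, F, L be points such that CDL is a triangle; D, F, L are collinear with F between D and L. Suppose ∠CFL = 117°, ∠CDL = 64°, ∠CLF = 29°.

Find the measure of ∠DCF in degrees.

1. ∠CFD = 63°  [linear pair at F on DL]
2. ∠CDF = 64°  [F on ray DL]
3. ∠DCF = 53°  [△CDF]

∠DCF = 53°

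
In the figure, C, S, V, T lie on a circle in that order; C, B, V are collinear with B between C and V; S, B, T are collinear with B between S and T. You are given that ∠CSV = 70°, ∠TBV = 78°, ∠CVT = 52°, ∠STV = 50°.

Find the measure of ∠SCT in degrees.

1. ∠CTV = 110°  [cyclic CSVT, opposite ∠S+∠T]
2. ∠CBT = 102°  [linear pair at B on CV]
3. ∠CST = 52°  [same arc CT]
4. ∠TCV = 18°  [△CVT]
5. ∠CTS = 60°  [△CBT]
6. ∠SCT = 68°  [△CST]

∠SCT = 68°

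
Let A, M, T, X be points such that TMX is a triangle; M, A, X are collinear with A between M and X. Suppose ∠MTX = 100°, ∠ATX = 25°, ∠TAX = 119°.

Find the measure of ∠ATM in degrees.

∠ATM = 75°

1. ∠AXT = 36°  [△TAX]
2. ∠MAT = 61°  [linear pair at A on MX]
3. ∠MXT = 36°  [A on ray XM]
4. ∠TMX = 44°  [△TMX]
5. ∠AMT = 44°  [A on ray MX]
6. ∠ATM = 75°  [△TMA]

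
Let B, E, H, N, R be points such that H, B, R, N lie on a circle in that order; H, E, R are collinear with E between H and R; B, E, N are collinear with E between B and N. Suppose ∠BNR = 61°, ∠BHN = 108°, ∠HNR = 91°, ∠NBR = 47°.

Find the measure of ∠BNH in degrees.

1. ∠BHR = 61°  [same arc BR]
2. ∠HBR = 89°  [cyclic HBRN, opposite ∠B+∠N]
3. ∠BRH = 30°  [△HBR]
4. ∠BNH = 30°  [same arc HB]

∠BNH = 30°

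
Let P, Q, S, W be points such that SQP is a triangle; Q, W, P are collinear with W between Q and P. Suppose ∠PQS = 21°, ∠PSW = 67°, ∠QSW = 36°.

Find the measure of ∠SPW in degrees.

∠SPW = 56°

1. ∠SQW = 21°  [W on ray QP]
2. ∠QWS = 123°  [△SQW]
3. ∠PWS = 57°  [linear pair at W on QP]
4. ∠SPW = 56°  [△SWP]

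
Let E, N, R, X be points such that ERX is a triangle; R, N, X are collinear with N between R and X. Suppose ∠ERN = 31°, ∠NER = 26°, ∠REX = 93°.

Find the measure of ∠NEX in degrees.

1. ∠ENR = 123°  [△ERN]
2. ∠ERX = 31°  [N on ray RX]
3. ∠EXR = 56°  [△ERX]
4. ∠ENX = 57°  [linear pair at N on RX]
5. ∠EXN = 56°  [N on ray XR]
6. ∠NEX = 67°  [△ENX]

∠NEX = 67°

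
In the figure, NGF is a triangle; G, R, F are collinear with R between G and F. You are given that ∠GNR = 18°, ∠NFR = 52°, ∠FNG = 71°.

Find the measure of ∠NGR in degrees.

∠NGR = 57°

1. ∠GFN = 52°  [R on ray FG]
2. ∠FGN = 57°  [△NGF]
3. ∠NGR = 57°  [R on ray GF]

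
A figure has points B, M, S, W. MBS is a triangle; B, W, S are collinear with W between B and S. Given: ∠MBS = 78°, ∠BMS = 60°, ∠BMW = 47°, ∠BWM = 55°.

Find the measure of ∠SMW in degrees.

1. ∠BSM = 42°  [△MBS]
2. ∠MWS = 125°  [linear pair at W on BS]
3. ∠MSW = 42°  [W on ray SB]
4. ∠SMW = 13°  [△MWS]

∠SMW = 13°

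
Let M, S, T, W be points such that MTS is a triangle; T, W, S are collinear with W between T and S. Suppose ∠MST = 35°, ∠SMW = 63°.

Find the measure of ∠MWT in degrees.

1. ∠MSW = 35°  [W on ray ST]
2. ∠MWS = 82°  [△MWS]
3. ∠MWT = 98°  [linear pair at W on TS]

∠MWT = 98°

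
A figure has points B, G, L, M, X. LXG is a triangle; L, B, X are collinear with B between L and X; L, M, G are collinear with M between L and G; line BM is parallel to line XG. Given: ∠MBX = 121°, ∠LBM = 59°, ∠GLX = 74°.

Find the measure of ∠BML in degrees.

∠BML = 47°

1. ∠GXL = 59°  [BM∥XG, corresponding at B]
2. ∠LGX = 47°  [△LXG]
3. ∠BML = 47°  [BM∥XG, corresponding at M]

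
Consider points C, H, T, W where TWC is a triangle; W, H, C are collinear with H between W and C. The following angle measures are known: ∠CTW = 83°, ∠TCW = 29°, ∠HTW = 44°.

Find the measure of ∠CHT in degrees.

∠CHT = 112°

1. ∠CWT = 68°  [△TWC]
2. ∠HWT = 68°  [H on ray WC]
3. ∠THW = 68°  [△TWH]
4. ∠CHT = 112°  [linear pair at H on WC]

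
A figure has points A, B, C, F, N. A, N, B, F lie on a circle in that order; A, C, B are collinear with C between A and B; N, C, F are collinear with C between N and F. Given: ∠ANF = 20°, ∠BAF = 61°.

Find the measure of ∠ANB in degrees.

∠ANB = 81°

1. ∠ABF = 20°  [same arc AF]
2. ∠AFB = 99°  [△ABF]
3. ∠ANB = 81°  [cyclic ANBF, opposite ∠N+∠F]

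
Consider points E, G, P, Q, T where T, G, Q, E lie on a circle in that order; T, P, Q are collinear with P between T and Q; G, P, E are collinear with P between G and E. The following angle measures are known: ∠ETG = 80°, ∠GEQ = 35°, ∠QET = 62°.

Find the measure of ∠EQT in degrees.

∠EQT = 73°

1. ∠EQG = 100°  [cyclic TGQE, opposite ∠T+∠Q]
2. ∠EGQ = 45°  [△GQE]
3. ∠ETQ = 45°  [same arc QE]
4. ∠EQT = 73°  [△TQE]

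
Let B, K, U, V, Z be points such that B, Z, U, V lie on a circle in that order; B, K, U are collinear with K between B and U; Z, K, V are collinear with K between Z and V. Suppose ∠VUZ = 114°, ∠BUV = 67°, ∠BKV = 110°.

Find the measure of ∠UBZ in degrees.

1. ∠BZV = 67°  [same arc BV]
2. ∠UKZ = 110°  [vertical angles at K]
3. ∠BKZ = 70°  [linear pair at K on BU]
4. ∠UBZ = 43°  [△BKZ]

∠UBZ = 43°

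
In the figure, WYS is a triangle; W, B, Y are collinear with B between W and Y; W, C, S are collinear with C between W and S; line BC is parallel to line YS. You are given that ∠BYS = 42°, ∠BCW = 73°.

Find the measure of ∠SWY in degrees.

∠SWY = 65°

1. ∠SYW = 42°  [B on ray YW]
2. ∠WSY = 73°  [BC∥YS, corresponding at C]
3. ∠SWY = 65°  [△WYS]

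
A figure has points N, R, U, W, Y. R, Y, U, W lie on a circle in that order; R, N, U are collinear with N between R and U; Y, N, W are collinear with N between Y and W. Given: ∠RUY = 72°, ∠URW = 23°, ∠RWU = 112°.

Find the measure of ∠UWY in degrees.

∠UWY = 40°

1. ∠RWY = 72°  [same arc RY]
2. ∠RUW = 45°  [△RUW]
3. ∠RNW = 85°  [△RNW]
4. ∠UNW = 95°  [linear pair at N on RU]
5. ∠UWY = 40°  [△UNW]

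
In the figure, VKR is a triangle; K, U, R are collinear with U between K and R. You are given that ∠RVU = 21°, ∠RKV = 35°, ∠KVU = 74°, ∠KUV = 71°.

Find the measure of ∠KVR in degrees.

1. ∠RUV = 109°  [linear pair at U on KR]
2. ∠URV = 50°  [△VUR]
3. ∠KRV = 50°  [U on ray RK]
4. ∠KVR = 95°  [△VKR]

∠KVR = 95°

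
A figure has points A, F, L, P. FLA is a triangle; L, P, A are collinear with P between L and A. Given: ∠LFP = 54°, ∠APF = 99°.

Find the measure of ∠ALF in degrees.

∠ALF = 45°

1. ∠FPL = 81°  [linear pair at P on LA]
2. ∠FLP = 45°  [△FLP]
3. ∠ALF = 45°  [P on ray LA]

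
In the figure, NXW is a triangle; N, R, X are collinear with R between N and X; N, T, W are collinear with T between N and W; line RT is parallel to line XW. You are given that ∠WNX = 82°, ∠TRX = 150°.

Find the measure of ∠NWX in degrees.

1. ∠RNT = 82°  [R on NX, T on NW]
2. ∠NRT = 30°  [linear pair at R on NX]
3. ∠NTR = 68°  [△NRT]
4. ∠NWX = 68°  [RT∥XW, corresponding at T]

∠NWX = 68°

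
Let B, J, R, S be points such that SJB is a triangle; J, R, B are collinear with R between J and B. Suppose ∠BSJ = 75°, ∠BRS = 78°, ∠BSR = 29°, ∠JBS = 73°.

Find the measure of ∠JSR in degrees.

∠JSR = 46°

1. ∠BJS = 32°  [△SJB]
2. ∠JRS = 102°  [linear pair at R on JB]
3. ∠RJS = 32°  [R on ray JB]
4. ∠JSR = 46°  [△SJR]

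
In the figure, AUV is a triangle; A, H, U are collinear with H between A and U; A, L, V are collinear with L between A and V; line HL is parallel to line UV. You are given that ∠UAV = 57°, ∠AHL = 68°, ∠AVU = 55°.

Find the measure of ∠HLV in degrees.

1. ∠HAL = 57°  [H on AU, L on AV]
2. ∠ALH = 55°  [△AHL]
3. ∠HLV = 125°  [linear pair at L on AV]

∠HLV = 125°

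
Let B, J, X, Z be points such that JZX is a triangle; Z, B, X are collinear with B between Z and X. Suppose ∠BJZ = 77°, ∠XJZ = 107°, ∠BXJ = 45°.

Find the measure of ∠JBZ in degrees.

1. ∠JXZ = 45°  [B on ray XZ]
2. ∠JZX = 28°  [△JZX]
3. ∠BZJ = 28°  [B on ray ZX]
4. ∠JBZ = 75°  [△JZB]

∠JBZ = 75°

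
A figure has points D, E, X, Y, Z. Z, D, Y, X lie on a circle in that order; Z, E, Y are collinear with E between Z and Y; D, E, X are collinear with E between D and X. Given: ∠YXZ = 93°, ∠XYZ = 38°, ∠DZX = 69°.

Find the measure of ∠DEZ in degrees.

∠DEZ = 122°

1. ∠XZY = 49°  [△ZYX]
2. ∠XDZ = 38°  [same arc ZX]
3. ∠DXZ = 73°  [△ZDX]
4. ∠XDY = 49°  [same arc YX]
5. ∠DYZ = 73°  [same arc ZD]
6. ∠DEY = 58°  [△DEY]
7. ∠DEZ = 122°  [linear pair at E on ZY]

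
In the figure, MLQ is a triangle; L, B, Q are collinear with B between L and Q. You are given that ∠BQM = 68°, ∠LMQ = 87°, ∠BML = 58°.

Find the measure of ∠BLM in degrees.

1. ∠LQM = 68°  [B on ray QL]
2. ∠MLQ = 25°  [△MLQ]
3. ∠BLM = 25°  [B on ray LQ]

∠BLM = 25°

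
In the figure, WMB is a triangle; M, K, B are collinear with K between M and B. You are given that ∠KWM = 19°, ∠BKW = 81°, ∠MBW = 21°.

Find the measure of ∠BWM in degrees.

∠BWM = 97°

1. ∠MKW = 99°  [linear pair at K on MB]
2. ∠KMW = 62°  [△WMK]
3. ∠BMW = 62°  [K on ray MB]
4. ∠BWM = 97°  [△WMB]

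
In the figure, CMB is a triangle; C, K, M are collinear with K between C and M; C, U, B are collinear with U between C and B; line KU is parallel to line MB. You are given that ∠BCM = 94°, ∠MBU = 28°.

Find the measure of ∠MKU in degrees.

∠MKU = 122°

1. ∠CBM = 28°  [U on ray BC]
2. ∠BMC = 58°  [△CMB]
3. ∠CKU = 58°  [KU∥MB, corresponding at K]
4. ∠MKU = 122°  [linear pair at K on CM]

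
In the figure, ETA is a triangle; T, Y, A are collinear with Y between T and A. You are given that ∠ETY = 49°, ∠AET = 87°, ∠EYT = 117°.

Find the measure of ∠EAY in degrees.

∠EAY = 44°

1. ∠ATE = 49°  [Y on ray TA]
2. ∠EAT = 44°  [△ETA]
3. ∠EAY = 44°  [Y on ray AT]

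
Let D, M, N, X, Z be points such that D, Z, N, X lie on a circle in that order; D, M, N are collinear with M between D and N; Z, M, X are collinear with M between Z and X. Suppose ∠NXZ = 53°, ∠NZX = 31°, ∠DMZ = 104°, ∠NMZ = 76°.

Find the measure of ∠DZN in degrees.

∠DZN = 54°

1. ∠NDZ = 53°  [same arc ZN]
2. ∠DNZ = 73°  [△ZMN]
3. ∠DZN = 54°  [△DZN]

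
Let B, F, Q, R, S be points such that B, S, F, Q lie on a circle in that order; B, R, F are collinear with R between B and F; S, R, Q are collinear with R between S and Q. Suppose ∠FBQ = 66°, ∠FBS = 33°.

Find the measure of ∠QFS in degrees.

1. ∠FSQ = 66°  [same arc FQ]
2. ∠FQS = 33°  [same arc SF]
3. ∠QFS = 81°  [△SFQ]

∠QFS = 81°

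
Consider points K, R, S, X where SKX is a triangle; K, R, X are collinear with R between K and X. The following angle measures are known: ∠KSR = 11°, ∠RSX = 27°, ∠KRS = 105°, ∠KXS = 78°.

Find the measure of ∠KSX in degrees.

∠KSX = 38°

1. ∠RKS = 64°  [△SKR]
2. ∠SKX = 64°  [R on ray KX]
3. ∠KSX = 38°  [△SKX]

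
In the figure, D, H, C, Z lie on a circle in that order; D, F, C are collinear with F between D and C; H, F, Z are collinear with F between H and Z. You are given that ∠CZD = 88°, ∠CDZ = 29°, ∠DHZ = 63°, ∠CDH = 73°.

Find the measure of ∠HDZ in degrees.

∠HDZ = 102°

1. ∠CHZ = 29°  [same arc CZ]
2. ∠CZH = 73°  [same arc HC]
3. ∠HCZ = 78°  [△HCZ]
4. ∠HDZ = 102°  [cyclic DHCZ, opposite ∠D+∠C]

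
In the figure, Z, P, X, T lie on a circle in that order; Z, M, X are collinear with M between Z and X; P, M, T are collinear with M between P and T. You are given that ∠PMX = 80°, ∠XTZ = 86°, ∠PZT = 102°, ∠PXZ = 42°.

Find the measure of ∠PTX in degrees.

∠PTX = 44°

1. ∠TPX = 58°  [△PMX]
2. ∠PXT = 78°  [cyclic ZPXT, opposite ∠Z+∠X]
3. ∠PTX = 44°  [△PXT]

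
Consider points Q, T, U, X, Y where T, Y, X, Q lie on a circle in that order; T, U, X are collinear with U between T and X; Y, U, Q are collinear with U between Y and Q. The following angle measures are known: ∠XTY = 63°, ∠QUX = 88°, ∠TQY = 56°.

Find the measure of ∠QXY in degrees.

∠QXY = 85°

1. ∠XQY = 63°  [same arc YX]
2. ∠TUY = 88°  [vertical angles at U]
3. ∠TXY = 56°  [same arc TY]
4. ∠XUY = 92°  [linear pair at U on TX]
5. ∠QYX = 32°  [△YUX]
6. ∠QXY = 85°  [△YXQ]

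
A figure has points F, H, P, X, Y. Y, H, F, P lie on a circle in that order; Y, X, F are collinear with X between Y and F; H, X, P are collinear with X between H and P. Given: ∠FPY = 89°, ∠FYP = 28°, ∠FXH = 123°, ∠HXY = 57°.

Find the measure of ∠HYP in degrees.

1. ∠PFY = 63°  [△YFP]
2. ∠PXY = 123°  [vertical angles at X]
3. ∠PHY = 63°  [same arc YP]
4. ∠HPY = 29°  [△YXP]
5. ∠HYP = 88°  [△YHP]

∠HYP = 88°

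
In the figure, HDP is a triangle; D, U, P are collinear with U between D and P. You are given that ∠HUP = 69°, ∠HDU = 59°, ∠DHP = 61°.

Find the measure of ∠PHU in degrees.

1. ∠HDP = 59°  [U on ray DP]
2. ∠DPH = 60°  [△HDP]
3. ∠HPU = 60°  [U on ray PD]
4. ∠PHU = 51°  [△HUP]

∠PHU = 51°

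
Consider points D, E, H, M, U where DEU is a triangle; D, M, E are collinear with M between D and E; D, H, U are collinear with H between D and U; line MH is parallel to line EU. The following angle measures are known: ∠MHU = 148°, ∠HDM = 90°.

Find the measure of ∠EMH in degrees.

1. ∠DHM = 32°  [linear pair at H on DU]
2. ∠DMH = 58°  [△DMH]
3. ∠EMH = 122°  [linear pair at M on DE]

∠EMH = 122°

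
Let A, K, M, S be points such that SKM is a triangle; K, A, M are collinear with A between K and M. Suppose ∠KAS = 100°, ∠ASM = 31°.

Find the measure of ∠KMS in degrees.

∠KMS = 69°

1. ∠MAS = 80°  [linear pair at A on KM]
2. ∠AMS = 69°  [△SAM]
3. ∠KMS = 69°  [A on ray MK]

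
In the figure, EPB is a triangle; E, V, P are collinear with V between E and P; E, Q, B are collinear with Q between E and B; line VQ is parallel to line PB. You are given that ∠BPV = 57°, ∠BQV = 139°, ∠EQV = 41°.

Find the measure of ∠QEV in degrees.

1. ∠BPE = 57°  [V on ray PE]
2. ∠EBP = 41°  [VQ∥PB, corresponding at Q]
3. ∠BEP = 82°  [△EPB]
4. ∠QEV = 82°  [V on EP, Q on EB]

∠QEV = 82°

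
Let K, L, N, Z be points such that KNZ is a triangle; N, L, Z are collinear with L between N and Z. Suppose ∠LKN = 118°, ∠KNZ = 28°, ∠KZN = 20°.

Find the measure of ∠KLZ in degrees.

∠KLZ = 146°

1. ∠KNL = 28°  [L on ray NZ]
2. ∠KLN = 34°  [△KNL]
3. ∠KLZ = 146°  [linear pair at L on NZ]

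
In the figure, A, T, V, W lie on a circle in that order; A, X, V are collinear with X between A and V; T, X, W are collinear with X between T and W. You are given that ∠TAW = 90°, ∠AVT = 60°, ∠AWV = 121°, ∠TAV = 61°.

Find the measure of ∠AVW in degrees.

∠AVW = 30°

1. ∠AWT = 60°  [same arc AT]
2. ∠ATW = 30°  [△ATW]
3. ∠AVW = 30°  [same arc AW]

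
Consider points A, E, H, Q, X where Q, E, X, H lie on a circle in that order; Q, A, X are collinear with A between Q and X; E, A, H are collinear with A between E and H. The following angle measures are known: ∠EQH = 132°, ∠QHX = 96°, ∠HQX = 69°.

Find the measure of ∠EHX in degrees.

∠EHX = 63°

1. ∠EXH = 48°  [cyclic QEXH, opposite ∠Q+∠X]
2. ∠HEX = 69°  [same arc XH]
3. ∠EHX = 63°  [△EXH]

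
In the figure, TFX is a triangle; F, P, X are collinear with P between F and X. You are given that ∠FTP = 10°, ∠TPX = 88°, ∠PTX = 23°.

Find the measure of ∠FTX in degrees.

∠FTX = 33°

1. ∠PXT = 69°  [△TPX]
2. ∠FPT = 92°  [linear pair at P on FX]
3. ∠FXT = 69°  [P on ray XF]
4. ∠PFT = 78°  [△TFP]
5. ∠TFX = 78°  [P on ray FX]
6. ∠FTX = 33°  [△TFX]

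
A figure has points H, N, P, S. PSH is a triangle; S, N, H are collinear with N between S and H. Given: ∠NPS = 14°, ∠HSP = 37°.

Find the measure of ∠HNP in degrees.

1. ∠NSP = 37°  [N on ray SH]
2. ∠PNS = 129°  [△PSN]
3. ∠HNP = 51°  [linear pair at N on SH]

∠HNP = 51°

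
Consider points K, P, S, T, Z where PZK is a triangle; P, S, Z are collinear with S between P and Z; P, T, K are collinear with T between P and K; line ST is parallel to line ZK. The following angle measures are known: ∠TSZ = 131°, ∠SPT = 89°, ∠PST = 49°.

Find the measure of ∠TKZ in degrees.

1. ∠PTS = 42°  [△PST]
2. ∠KTS = 138°  [linear pair at T on PK]
3. ∠TKZ = 42°  [ST∥ZK, co-interior at K–T]

∠TKZ = 42°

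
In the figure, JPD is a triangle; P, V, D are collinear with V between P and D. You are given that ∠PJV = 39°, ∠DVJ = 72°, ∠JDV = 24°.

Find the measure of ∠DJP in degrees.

1. ∠JVP = 108°  [linear pair at V on PD]
2. ∠JDP = 24°  [V on ray DP]
3. ∠JPV = 33°  [△JPV]
4. ∠DPJ = 33°  [V on ray PD]
5. ∠DJP = 123°  [△JPD]

∠DJP = 123°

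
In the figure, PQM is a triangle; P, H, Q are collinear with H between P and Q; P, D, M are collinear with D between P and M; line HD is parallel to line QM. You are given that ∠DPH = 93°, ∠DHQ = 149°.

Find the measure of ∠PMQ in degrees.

1. ∠DHP = 31°  [linear pair at H on PQ]
2. ∠HDP = 56°  [△PHD]
3. ∠PMQ = 56°  [HD∥QM, corresponding at D]

∠PMQ = 56°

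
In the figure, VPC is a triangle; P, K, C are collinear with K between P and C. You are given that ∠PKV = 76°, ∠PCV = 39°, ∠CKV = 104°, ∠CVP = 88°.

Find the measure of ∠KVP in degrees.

1. ∠CPV = 53°  [△VPC]
2. ∠KPV = 53°  [K on ray PC]
3. ∠KVP = 51°  [△VPK]

∠KVP = 51°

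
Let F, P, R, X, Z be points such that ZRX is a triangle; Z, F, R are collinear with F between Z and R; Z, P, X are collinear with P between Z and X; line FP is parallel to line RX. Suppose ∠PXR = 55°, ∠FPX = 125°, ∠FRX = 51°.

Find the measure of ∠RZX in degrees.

1. ∠RXZ = 55°  [P on ray XZ]
2. ∠XRZ = 51°  [F on ray RZ]
3. ∠RZX = 74°  [△ZRX]

∠RZX = 74°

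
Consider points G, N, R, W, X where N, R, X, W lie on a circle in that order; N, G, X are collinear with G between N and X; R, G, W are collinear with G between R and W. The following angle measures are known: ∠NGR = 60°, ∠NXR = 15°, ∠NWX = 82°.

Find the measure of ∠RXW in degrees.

∠RXW = 68°

1. ∠RGX = 120°  [linear pair at G on NX]
2. ∠WRX = 45°  [△RGX]
3. ∠NRX = 98°  [cyclic NRXW, opposite ∠R+∠W]
4. ∠RNX = 67°  [△NRX]
5. ∠RWX = 67°  [same arc RX]
6. ∠RXW = 68°  [△RXW]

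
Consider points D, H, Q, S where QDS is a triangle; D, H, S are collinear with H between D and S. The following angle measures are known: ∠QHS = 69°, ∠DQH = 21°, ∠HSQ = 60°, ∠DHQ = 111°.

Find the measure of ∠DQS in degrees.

1. ∠HDQ = 48°  [△QDH]
2. ∠DSQ = 60°  [H on ray SD]
3. ∠QDS = 48°  [H on ray DS]
4. ∠DQS = 72°  [△QDS]

∠DQS = 72°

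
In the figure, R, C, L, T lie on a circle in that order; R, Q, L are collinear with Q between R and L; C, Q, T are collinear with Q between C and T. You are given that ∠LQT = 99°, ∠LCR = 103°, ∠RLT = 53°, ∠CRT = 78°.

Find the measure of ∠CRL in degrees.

∠CRL = 28°

1. ∠CQR = 99°  [vertical angles at Q]
2. ∠RCT = 53°  [same arc RT]
3. ∠CRL = 28°  [△RQC]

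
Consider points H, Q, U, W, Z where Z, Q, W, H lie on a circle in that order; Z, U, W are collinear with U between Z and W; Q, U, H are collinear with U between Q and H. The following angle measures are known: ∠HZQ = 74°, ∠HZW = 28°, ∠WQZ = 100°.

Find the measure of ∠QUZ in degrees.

∠QUZ = 62°

1. ∠HWQ = 106°  [cyclic ZQWH, opposite ∠Z+∠W]
2. ∠HQW = 28°  [same arc WH]
3. ∠WHZ = 80°  [cyclic ZQWH, opposite ∠Q+∠H]
4. ∠QHW = 46°  [△QWH]
5. ∠HWZ = 72°  [△ZWH]
6. ∠QZW = 46°  [same arc QW]
7. ∠HQZ = 72°  [same arc ZH]
8. ∠QUZ = 62°  [△ZUQ]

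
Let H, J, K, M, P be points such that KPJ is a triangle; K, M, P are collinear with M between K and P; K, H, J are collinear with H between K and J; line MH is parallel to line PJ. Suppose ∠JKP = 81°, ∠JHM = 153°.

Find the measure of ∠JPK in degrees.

∠JPK = 72°

1. ∠HKM = 81°  [M on KP, H on KJ]
2. ∠KHM = 27°  [linear pair at H on KJ]
3. ∠HMK = 72°  [△KMH]
4. ∠JPK = 72°  [MH∥PJ, corresponding at M]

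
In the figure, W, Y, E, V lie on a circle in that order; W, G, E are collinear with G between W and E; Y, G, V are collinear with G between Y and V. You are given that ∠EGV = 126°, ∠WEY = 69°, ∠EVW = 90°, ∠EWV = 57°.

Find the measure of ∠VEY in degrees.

∠VEY = 102°

1. ∠VEW = 33°  [△WEV]
2. ∠EYV = 57°  [same arc EV]
3. ∠EVY = 21°  [△EGV]
4. ∠VEY = 102°  [△YEV]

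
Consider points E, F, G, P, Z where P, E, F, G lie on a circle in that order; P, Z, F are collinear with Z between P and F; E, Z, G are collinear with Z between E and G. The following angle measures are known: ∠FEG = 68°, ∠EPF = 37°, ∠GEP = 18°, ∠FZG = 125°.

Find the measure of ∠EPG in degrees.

1. ∠FPG = 68°  [same arc FG]
2. ∠GZP = 55°  [linear pair at Z on PF]
3. ∠EGP = 57°  [△PZG]
4. ∠EPG = 105°  [△PEG]

∠EPG = 105°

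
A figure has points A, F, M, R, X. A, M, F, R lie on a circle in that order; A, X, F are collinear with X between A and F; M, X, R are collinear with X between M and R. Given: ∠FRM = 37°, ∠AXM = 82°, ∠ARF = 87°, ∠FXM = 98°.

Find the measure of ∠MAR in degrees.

1. ∠FAM = 37°  [same arc MF]
2. ∠AMR = 61°  [△AXM]
3. ∠AMF = 93°  [cyclic AMFR, opposite ∠M+∠R]
4. ∠AFM = 50°  [△AMF]
5. ∠ARM = 50°  [same arc AM]
6. ∠MAR = 69°  [△AMR]

∠MAR = 69°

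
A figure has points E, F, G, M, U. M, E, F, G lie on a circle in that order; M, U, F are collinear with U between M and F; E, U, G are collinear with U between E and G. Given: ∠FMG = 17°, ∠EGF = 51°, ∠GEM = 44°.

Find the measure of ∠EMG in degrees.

1. ∠FEG = 17°  [same arc FG]
2. ∠EFG = 112°  [△EFG]
3. ∠EMG = 68°  [cyclic MEFG, opposite ∠M+∠F]

∠EMG = 68°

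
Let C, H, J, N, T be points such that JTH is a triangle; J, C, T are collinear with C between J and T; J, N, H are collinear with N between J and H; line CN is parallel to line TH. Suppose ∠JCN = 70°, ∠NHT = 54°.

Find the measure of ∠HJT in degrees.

∠HJT = 56°

1. ∠HTJ = 70°  [CN∥TH, corresponding at C]
2. ∠JHT = 54°  [N on ray HJ]
3. ∠HJT = 56°  [△JTH]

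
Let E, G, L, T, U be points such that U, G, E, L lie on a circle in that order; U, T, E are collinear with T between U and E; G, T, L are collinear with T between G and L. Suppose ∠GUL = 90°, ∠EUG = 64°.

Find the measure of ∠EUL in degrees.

1. ∠GEL = 90°  [cyclic UGEL, opposite ∠U+∠E]
2. ∠ELG = 64°  [same arc GE]
3. ∠EGL = 26°  [△GEL]
4. ∠EUL = 26°  [same arc EL]

∠EUL = 26°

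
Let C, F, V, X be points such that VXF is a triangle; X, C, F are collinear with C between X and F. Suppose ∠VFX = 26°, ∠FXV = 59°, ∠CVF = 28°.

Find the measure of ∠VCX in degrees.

∠VCX = 54°

1. ∠CFV = 26°  [C on ray FX]
2. ∠FCV = 126°  [△VCF]
3. ∠VCX = 54°  [linear pair at C on XF]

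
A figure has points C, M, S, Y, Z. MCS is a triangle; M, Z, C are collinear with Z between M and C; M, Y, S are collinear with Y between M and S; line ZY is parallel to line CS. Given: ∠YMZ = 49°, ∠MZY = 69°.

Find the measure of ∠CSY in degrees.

1. ∠MYZ = 62°  [△MZY]
2. ∠SYZ = 118°  [linear pair at Y on MS]
3. ∠CSY = 62°  [ZY∥CS, co-interior at S–Y]

∠CSY = 62°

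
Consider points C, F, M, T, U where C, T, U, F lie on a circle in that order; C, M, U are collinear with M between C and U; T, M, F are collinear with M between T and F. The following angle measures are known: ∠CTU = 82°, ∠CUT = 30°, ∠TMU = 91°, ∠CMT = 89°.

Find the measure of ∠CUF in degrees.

∠CUF = 23°

1. ∠TCU = 68°  [△CTU]
2. ∠FMU = 89°  [vertical angles at M]
3. ∠TFU = 68°  [same arc TU]
4. ∠CUF = 23°  [△UMF]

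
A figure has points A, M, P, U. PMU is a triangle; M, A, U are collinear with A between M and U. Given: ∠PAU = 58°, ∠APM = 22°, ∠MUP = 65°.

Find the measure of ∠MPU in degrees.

∠MPU = 79°

1. ∠MAP = 122°  [linear pair at A on MU]
2. ∠AMP = 36°  [△PMA]
3. ∠PMU = 36°  [A on ray MU]
4. ∠MPU = 79°  [△PMU]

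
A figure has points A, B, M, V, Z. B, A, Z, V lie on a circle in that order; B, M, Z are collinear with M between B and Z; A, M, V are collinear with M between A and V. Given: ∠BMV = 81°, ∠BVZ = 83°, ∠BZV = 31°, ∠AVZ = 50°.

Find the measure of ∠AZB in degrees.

∠AZB = 33°

1. ∠BAZ = 97°  [cyclic BAZV, opposite ∠A+∠V]
2. ∠ABZ = 50°  [same arc AZ]
3. ∠AZB = 33°  [△BAZ]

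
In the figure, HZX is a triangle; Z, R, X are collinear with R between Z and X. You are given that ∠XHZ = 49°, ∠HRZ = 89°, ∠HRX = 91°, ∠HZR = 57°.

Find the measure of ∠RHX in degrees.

1. ∠HZX = 57°  [R on ray ZX]
2. ∠HXZ = 74°  [△HZX]
3. ∠HXR = 74°  [R on ray XZ]
4. ∠RHX = 15°  [△HRX]

∠RHX = 15°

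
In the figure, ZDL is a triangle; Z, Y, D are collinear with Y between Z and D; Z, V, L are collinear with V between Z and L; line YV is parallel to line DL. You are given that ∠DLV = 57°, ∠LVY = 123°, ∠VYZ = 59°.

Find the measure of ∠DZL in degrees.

1. ∠DLZ = 57°  [V on ray LZ]
2. ∠LDZ = 59°  [YV∥DL, corresponding at Y]
3. ∠DZL = 64°  [△ZDL]

∠DZL = 64°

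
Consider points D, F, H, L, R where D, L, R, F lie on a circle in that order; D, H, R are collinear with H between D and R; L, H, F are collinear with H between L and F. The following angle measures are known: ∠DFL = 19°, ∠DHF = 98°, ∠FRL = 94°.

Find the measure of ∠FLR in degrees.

∠FLR = 63°

1. ∠DRL = 19°  [same arc DL]
2. ∠LHR = 98°  [vertical angles at H]
3. ∠FLR = 63°  [△LHR]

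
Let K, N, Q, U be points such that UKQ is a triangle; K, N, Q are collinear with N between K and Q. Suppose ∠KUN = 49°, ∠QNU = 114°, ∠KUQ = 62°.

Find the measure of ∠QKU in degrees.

1. ∠KNU = 66°  [linear pair at N on KQ]
2. ∠NKU = 65°  [△UKN]
3. ∠QKU = 65°  [N on ray KQ]

∠QKU = 65°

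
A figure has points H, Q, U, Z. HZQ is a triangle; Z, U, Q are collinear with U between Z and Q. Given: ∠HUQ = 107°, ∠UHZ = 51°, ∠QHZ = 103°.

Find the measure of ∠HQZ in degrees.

∠HQZ = 21°

1. ∠HUZ = 73°  [linear pair at U on ZQ]
2. ∠HZU = 56°  [△HZU]
3. ∠HZQ = 56°  [U on ray ZQ]
4. ∠HQZ = 21°  [△HZQ]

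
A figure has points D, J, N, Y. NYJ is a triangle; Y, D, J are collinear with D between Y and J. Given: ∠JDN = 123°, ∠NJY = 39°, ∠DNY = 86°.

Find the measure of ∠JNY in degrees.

1. ∠NDY = 57°  [linear pair at D on YJ]
2. ∠DYN = 37°  [△NYD]
3. ∠JYN = 37°  [D on ray YJ]
4. ∠JNY = 104°  [△NYJ]

∠JNY = 104°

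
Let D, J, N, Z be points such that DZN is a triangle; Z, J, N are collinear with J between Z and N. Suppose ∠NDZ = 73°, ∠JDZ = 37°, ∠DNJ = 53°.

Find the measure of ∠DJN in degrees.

∠DJN = 91°

1. ∠DNZ = 53°  [J on ray NZ]
2. ∠DZN = 54°  [△DZN]
3. ∠DZJ = 54°  [J on ray ZN]
4. ∠DJZ = 89°  [△DZJ]
5. ∠DJN = 91°  [linear pair at J on ZN]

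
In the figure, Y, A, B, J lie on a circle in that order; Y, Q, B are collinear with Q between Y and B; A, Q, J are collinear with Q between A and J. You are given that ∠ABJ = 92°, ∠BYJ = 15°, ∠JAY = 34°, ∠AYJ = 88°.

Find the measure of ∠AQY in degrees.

∠AQY = 73°

1. ∠BAJ = 15°  [same arc BJ]
2. ∠JBY = 34°  [same arc YJ]
3. ∠AJB = 73°  [△ABJ]
4. ∠BQJ = 73°  [△BQJ]
5. ∠AQY = 73°  [vertical angles at Q]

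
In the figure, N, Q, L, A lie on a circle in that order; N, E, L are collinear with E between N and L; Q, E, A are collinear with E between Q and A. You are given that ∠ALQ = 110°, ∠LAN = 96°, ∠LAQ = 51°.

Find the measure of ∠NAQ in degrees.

∠NAQ = 45°

1. ∠LQN = 84°  [cyclic NQLA, opposite ∠Q+∠A]
2. ∠LNQ = 51°  [same arc QL]
3. ∠NLQ = 45°  [△NQL]
4. ∠NAQ = 45°  [same arc NQ]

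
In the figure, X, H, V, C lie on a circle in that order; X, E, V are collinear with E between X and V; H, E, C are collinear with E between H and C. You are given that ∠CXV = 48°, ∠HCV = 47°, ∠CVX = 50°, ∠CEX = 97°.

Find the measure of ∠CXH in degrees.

1. ∠HCX = 35°  [△XEC]
2. ∠CHX = 50°  [same arc XC]
3. ∠CXH = 95°  [△XHC]

∠CXH = 95°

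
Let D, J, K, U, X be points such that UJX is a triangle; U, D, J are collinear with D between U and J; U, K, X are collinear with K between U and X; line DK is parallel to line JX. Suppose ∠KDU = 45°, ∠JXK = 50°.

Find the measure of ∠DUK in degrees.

1. ∠UJX = 45°  [DK∥JX, corresponding at D]
2. ∠JXU = 50°  [K on ray XU]
3. ∠JUX = 85°  [△UJX]
4. ∠DUK = 85°  [D on UJ, K on UX]

∠DUK = 85°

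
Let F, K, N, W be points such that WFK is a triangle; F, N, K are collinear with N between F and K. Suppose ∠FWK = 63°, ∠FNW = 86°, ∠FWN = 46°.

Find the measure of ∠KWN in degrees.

∠KWN = 17°

1. ∠NFW = 48°  [△WFN]
2. ∠KNW = 94°  [linear pair at N on FK]
3. ∠KFW = 48°  [N on ray FK]
4. ∠FKW = 69°  [△WFK]
5. ∠NKW = 69°  [N on ray KF]
6. ∠KWN = 17°  [△WNK]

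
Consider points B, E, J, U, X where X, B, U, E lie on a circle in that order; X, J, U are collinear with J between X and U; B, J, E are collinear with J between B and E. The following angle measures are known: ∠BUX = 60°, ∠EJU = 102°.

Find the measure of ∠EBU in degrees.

∠EBU = 42°

1. ∠BEX = 60°  [same arc XB]
2. ∠EJX = 78°  [linear pair at J on XU]
3. ∠EXU = 42°  [△XJE]
4. ∠EBU = 42°  [same arc UE]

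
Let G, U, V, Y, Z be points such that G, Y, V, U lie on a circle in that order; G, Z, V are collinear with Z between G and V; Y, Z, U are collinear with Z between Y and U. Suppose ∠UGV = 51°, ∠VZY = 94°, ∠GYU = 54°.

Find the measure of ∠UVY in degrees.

∠UVY = 89°

1. ∠UYV = 51°  [same arc VU]
2. ∠GZU = 94°  [vertical angles at Z]
3. ∠GVU = 54°  [same arc GU]
4. ∠UZV = 86°  [linear pair at Z on GV]
5. ∠VUY = 40°  [△VZU]
6. ∠UVY = 89°  [△YVU]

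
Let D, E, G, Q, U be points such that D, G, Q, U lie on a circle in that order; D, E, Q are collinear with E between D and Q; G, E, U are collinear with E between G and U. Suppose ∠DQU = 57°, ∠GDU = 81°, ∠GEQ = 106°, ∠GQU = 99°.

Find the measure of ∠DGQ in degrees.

∠DGQ = 89°

1. ∠DGU = 57°  [same arc DU]
2. ∠DUG = 42°  [△DGU]
3. ∠DEG = 74°  [linear pair at E on DQ]
4. ∠GDQ = 49°  [△DEG]
5. ∠DQG = 42°  [same arc DG]
6. ∠DGQ = 89°  [△DGQ]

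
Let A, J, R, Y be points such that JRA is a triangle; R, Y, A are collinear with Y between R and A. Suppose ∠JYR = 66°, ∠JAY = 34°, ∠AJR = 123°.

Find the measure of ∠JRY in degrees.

∠JRY = 23°

1. ∠JAR = 34°  [Y on ray AR]
2. ∠ARJ = 23°  [△JRA]
3. ∠JRY = 23°  [Y on ray RA]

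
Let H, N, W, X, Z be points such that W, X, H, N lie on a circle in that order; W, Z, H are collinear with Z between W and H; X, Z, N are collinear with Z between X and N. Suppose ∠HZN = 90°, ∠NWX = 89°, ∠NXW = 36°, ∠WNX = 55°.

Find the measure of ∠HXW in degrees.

∠HXW = 71°

1. ∠WZX = 90°  [vertical angles at Z]
2. ∠HWX = 54°  [△WZX]
3. ∠WHX = 55°  [same arc WX]
4. ∠HXW = 71°  [△WXH]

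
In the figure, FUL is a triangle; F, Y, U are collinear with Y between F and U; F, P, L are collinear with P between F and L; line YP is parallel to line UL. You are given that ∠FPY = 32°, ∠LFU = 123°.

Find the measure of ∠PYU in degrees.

∠PYU = 155°

1. ∠FLU = 32°  [YP∥UL, corresponding at P]
2. ∠FUL = 25°  [△FUL]
3. ∠FYP = 25°  [YP∥UL, corresponding at Y]
4. ∠PYU = 155°  [linear pair at Y on FU]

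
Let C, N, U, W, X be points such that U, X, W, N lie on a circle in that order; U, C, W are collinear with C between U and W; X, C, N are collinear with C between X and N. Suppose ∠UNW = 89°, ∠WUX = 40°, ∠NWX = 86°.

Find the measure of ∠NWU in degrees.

1. ∠UXW = 91°  [cyclic UXWN, opposite ∠X+∠N]
2. ∠UWX = 49°  [△UXW]
3. ∠NUX = 94°  [cyclic UXWN, opposite ∠U+∠W]
4. ∠UNX = 49°  [same arc UX]
5. ∠NXU = 37°  [△UXN]
6. ∠NWU = 37°  [same arc UN]

∠NWU = 37°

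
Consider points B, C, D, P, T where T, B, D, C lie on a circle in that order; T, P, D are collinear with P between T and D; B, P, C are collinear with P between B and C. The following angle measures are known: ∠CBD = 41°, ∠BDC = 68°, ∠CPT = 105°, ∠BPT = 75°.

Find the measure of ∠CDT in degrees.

∠CDT = 34°

1. ∠BCD = 71°  [△BDC]
2. ∠CPD = 75°  [linear pair at P on TD]
3. ∠CDT = 34°  [△DPC]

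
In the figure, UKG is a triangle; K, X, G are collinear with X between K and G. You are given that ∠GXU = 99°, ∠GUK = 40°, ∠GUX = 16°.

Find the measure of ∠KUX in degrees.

1. ∠UGX = 65°  [△UXG]
2. ∠KXU = 81°  [linear pair at X on KG]
3. ∠KGU = 65°  [X on ray GK]
4. ∠GKU = 75°  [△UKG]
5. ∠UKX = 75°  [X on ray KG]
6. ∠KUX = 24°  [△UKX]

∠KUX = 24°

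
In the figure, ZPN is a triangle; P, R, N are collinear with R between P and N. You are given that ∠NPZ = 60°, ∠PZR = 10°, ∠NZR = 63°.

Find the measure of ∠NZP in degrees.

∠NZP = 73°

1. ∠RPZ = 60°  [R on ray PN]
2. ∠PRZ = 110°  [△ZPR]
3. ∠NRZ = 70°  [linear pair at R on PN]
4. ∠RNZ = 47°  [△ZRN]
5. ∠PNZ = 47°  [R on ray NP]
6. ∠NZP = 73°  [△ZPN]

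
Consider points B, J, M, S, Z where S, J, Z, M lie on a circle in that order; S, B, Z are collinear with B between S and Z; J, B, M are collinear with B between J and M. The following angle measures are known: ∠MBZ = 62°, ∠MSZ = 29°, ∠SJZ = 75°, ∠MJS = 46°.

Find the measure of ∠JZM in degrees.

∠JZM = 79°

1. ∠MBS = 118°  [linear pair at B on SZ]
2. ∠JMS = 33°  [△SBM]
3. ∠JSM = 101°  [△SJM]
4. ∠JZM = 79°  [cyclic SJZM, opposite ∠S+∠Z]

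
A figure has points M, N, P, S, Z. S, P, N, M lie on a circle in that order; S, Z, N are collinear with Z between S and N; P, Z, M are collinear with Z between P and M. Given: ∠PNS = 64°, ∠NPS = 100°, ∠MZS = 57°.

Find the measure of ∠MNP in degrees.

1. ∠NSP = 16°  [△SPN]
2. ∠NZP = 57°  [vertical angles at Z]
3. ∠NMP = 16°  [same arc PN]
4. ∠MPN = 59°  [△PZN]
5. ∠MNP = 105°  [△PNM]

∠MNP = 105°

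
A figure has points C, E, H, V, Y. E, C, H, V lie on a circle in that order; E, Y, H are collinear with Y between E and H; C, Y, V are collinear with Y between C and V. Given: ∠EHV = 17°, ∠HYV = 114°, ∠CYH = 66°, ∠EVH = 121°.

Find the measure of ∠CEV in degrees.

1. ∠ECV = 17°  [same arc EV]
2. ∠HEV = 42°  [△EHV]
3. ∠EYV = 66°  [linear pair at Y on EH]
4. ∠CVE = 72°  [△EYV]
5. ∠CEV = 91°  [△ECV]

∠CEV = 91°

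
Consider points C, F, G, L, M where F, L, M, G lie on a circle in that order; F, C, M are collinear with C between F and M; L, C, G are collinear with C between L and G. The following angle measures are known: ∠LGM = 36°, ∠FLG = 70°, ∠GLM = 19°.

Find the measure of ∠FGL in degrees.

1. ∠GML = 125°  [△LMG]
2. ∠GFL = 55°  [cyclic FLMG, opposite ∠F+∠M]
3. ∠FGL = 55°  [△FLG]

∠FGL = 55°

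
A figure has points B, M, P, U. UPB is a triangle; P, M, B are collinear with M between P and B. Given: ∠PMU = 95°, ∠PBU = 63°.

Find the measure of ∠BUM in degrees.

∠BUM = 32°

1. ∠BMU = 85°  [linear pair at M on PB]
2. ∠MBU = 63°  [M on ray BP]
3. ∠BUM = 32°  [△UMB]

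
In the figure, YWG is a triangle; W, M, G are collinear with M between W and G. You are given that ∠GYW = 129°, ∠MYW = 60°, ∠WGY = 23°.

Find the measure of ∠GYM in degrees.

1. ∠GWY = 28°  [△YWG]
2. ∠MGY = 23°  [M on ray GW]
3. ∠MWY = 28°  [M on ray WG]
4. ∠WMY = 92°  [△YWM]
5. ∠GMY = 88°  [linear pair at M on WG]
6. ∠GYM = 69°  [△YMG]

∠GYM = 69°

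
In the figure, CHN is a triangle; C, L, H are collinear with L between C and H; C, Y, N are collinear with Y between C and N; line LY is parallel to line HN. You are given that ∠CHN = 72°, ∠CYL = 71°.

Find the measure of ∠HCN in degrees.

1. ∠CLY = 72°  [LY∥HN, corresponding at L]
2. ∠LCY = 37°  [△CLY]
3. ∠HCN = 37°  [L on CH, Y on CN]

∠HCN = 37°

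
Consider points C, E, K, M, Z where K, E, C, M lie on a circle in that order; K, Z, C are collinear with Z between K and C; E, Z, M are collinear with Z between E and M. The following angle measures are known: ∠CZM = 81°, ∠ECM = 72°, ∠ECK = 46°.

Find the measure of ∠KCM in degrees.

∠KCM = 26°

1. ∠EKM = 108°  [cyclic KECM, opposite ∠K+∠C]
2. ∠EMK = 46°  [same arc KE]
3. ∠KEM = 26°  [△KEM]
4. ∠KCM = 26°  [same arc KM]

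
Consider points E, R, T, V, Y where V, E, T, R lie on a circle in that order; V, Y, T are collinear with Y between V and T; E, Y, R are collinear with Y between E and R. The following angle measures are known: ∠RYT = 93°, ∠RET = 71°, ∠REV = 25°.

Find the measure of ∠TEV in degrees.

∠TEV = 96°

1. ∠RVT = 71°  [same arc TR]
2. ∠RTV = 25°  [same arc VR]
3. ∠TRV = 84°  [△VTR]
4. ∠TEV = 96°  [cyclic VETR, opposite ∠E+∠R]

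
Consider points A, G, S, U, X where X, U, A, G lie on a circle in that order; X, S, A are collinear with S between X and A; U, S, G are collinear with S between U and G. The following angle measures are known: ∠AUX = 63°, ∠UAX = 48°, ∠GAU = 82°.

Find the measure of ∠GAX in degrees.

1. ∠UGX = 48°  [same arc XU]
2. ∠GXU = 98°  [cyclic XUAG, opposite ∠X+∠A]
3. ∠GUX = 34°  [△XUG]
4. ∠GAX = 34°  [same arc XG]

∠GAX = 34°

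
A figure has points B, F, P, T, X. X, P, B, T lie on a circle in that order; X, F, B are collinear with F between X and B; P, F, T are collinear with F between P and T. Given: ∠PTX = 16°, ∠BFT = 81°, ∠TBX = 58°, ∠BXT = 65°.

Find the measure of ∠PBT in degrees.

1. ∠BTP = 41°  [△BFT]
2. ∠BPT = 65°  [same arc BT]
3. ∠PBT = 74°  [△PBT]

∠PBT = 74°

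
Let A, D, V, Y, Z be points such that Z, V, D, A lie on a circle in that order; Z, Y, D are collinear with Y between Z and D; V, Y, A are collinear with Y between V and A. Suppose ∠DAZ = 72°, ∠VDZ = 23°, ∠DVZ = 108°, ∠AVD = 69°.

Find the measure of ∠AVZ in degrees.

1. ∠DZV = 49°  [△ZVD]
2. ∠DYV = 88°  [△VYD]
3. ∠VYZ = 92°  [linear pair at Y on ZD]
4. ∠AVZ = 39°  [△ZYV]

∠AVZ = 39°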